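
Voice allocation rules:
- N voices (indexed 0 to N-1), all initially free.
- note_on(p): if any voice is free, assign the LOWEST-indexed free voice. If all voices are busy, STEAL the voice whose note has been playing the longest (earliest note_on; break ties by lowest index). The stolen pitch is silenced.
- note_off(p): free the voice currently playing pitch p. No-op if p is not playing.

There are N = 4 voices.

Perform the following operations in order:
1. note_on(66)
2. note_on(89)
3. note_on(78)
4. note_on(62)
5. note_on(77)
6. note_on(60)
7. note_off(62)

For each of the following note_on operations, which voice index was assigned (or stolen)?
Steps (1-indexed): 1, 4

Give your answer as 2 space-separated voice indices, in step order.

Answer: 0 3

Derivation:
Op 1: note_on(66): voice 0 is free -> assigned | voices=[66 - - -]
Op 2: note_on(89): voice 1 is free -> assigned | voices=[66 89 - -]
Op 3: note_on(78): voice 2 is free -> assigned | voices=[66 89 78 -]
Op 4: note_on(62): voice 3 is free -> assigned | voices=[66 89 78 62]
Op 5: note_on(77): all voices busy, STEAL voice 0 (pitch 66, oldest) -> assign | voices=[77 89 78 62]
Op 6: note_on(60): all voices busy, STEAL voice 1 (pitch 89, oldest) -> assign | voices=[77 60 78 62]
Op 7: note_off(62): free voice 3 | voices=[77 60 78 -]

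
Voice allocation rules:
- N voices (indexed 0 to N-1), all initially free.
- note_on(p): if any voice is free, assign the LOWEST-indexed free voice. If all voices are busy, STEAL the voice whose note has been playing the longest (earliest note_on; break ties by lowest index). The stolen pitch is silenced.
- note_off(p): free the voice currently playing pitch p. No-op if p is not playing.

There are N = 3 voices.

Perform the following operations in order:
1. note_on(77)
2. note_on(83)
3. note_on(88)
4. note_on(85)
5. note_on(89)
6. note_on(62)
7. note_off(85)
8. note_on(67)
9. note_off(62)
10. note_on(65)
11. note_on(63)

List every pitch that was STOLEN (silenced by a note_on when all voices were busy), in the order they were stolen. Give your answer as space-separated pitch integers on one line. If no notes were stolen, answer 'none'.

Op 1: note_on(77): voice 0 is free -> assigned | voices=[77 - -]
Op 2: note_on(83): voice 1 is free -> assigned | voices=[77 83 -]
Op 3: note_on(88): voice 2 is free -> assigned | voices=[77 83 88]
Op 4: note_on(85): all voices busy, STEAL voice 0 (pitch 77, oldest) -> assign | voices=[85 83 88]
Op 5: note_on(89): all voices busy, STEAL voice 1 (pitch 83, oldest) -> assign | voices=[85 89 88]
Op 6: note_on(62): all voices busy, STEAL voice 2 (pitch 88, oldest) -> assign | voices=[85 89 62]
Op 7: note_off(85): free voice 0 | voices=[- 89 62]
Op 8: note_on(67): voice 0 is free -> assigned | voices=[67 89 62]
Op 9: note_off(62): free voice 2 | voices=[67 89 -]
Op 10: note_on(65): voice 2 is free -> assigned | voices=[67 89 65]
Op 11: note_on(63): all voices busy, STEAL voice 1 (pitch 89, oldest) -> assign | voices=[67 63 65]

Answer: 77 83 88 89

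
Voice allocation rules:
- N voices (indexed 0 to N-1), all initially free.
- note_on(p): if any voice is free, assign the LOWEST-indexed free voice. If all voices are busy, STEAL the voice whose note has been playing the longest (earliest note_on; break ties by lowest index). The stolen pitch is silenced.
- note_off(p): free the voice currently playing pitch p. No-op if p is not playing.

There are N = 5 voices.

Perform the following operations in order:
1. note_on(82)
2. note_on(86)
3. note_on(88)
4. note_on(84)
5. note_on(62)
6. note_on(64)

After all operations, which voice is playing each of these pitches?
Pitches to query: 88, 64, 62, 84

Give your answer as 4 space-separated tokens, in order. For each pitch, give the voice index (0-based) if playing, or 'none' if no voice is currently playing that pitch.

Op 1: note_on(82): voice 0 is free -> assigned | voices=[82 - - - -]
Op 2: note_on(86): voice 1 is free -> assigned | voices=[82 86 - - -]
Op 3: note_on(88): voice 2 is free -> assigned | voices=[82 86 88 - -]
Op 4: note_on(84): voice 3 is free -> assigned | voices=[82 86 88 84 -]
Op 5: note_on(62): voice 4 is free -> assigned | voices=[82 86 88 84 62]
Op 6: note_on(64): all voices busy, STEAL voice 0 (pitch 82, oldest) -> assign | voices=[64 86 88 84 62]

Answer: 2 0 4 3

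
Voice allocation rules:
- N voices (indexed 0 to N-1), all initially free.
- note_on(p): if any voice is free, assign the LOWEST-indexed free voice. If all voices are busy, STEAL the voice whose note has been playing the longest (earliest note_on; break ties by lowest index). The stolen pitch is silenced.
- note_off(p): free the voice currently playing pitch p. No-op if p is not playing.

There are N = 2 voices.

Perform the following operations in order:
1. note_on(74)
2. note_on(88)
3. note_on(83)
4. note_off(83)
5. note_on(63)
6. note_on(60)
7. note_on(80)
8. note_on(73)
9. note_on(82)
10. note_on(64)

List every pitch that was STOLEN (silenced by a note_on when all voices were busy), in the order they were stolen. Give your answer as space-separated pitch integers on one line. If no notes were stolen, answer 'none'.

Op 1: note_on(74): voice 0 is free -> assigned | voices=[74 -]
Op 2: note_on(88): voice 1 is free -> assigned | voices=[74 88]
Op 3: note_on(83): all voices busy, STEAL voice 0 (pitch 74, oldest) -> assign | voices=[83 88]
Op 4: note_off(83): free voice 0 | voices=[- 88]
Op 5: note_on(63): voice 0 is free -> assigned | voices=[63 88]
Op 6: note_on(60): all voices busy, STEAL voice 1 (pitch 88, oldest) -> assign | voices=[63 60]
Op 7: note_on(80): all voices busy, STEAL voice 0 (pitch 63, oldest) -> assign | voices=[80 60]
Op 8: note_on(73): all voices busy, STEAL voice 1 (pitch 60, oldest) -> assign | voices=[80 73]
Op 9: note_on(82): all voices busy, STEAL voice 0 (pitch 80, oldest) -> assign | voices=[82 73]
Op 10: note_on(64): all voices busy, STEAL voice 1 (pitch 73, oldest) -> assign | voices=[82 64]

Answer: 74 88 63 60 80 73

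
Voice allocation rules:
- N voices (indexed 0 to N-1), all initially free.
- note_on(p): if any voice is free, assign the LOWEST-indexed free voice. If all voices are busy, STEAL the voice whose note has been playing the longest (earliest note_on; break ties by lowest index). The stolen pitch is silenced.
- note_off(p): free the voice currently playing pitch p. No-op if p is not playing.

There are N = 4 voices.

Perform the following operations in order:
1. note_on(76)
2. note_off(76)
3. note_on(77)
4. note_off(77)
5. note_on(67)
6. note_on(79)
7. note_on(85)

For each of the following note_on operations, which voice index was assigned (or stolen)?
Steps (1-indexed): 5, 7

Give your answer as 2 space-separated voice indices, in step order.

Answer: 0 2

Derivation:
Op 1: note_on(76): voice 0 is free -> assigned | voices=[76 - - -]
Op 2: note_off(76): free voice 0 | voices=[- - - -]
Op 3: note_on(77): voice 0 is free -> assigned | voices=[77 - - -]
Op 4: note_off(77): free voice 0 | voices=[- - - -]
Op 5: note_on(67): voice 0 is free -> assigned | voices=[67 - - -]
Op 6: note_on(79): voice 1 is free -> assigned | voices=[67 79 - -]
Op 7: note_on(85): voice 2 is free -> assigned | voices=[67 79 85 -]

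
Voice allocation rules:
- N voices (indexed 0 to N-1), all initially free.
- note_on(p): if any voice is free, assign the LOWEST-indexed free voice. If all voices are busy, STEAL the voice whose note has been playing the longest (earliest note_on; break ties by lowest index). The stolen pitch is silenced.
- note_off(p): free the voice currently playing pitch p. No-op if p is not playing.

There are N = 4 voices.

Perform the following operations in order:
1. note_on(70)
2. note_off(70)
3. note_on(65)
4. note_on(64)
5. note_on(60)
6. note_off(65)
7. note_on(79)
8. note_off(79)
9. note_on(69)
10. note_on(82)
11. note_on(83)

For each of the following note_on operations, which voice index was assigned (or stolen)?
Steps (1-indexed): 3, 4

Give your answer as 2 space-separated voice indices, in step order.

Answer: 0 1

Derivation:
Op 1: note_on(70): voice 0 is free -> assigned | voices=[70 - - -]
Op 2: note_off(70): free voice 0 | voices=[- - - -]
Op 3: note_on(65): voice 0 is free -> assigned | voices=[65 - - -]
Op 4: note_on(64): voice 1 is free -> assigned | voices=[65 64 - -]
Op 5: note_on(60): voice 2 is free -> assigned | voices=[65 64 60 -]
Op 6: note_off(65): free voice 0 | voices=[- 64 60 -]
Op 7: note_on(79): voice 0 is free -> assigned | voices=[79 64 60 -]
Op 8: note_off(79): free voice 0 | voices=[- 64 60 -]
Op 9: note_on(69): voice 0 is free -> assigned | voices=[69 64 60 -]
Op 10: note_on(82): voice 3 is free -> assigned | voices=[69 64 60 82]
Op 11: note_on(83): all voices busy, STEAL voice 1 (pitch 64, oldest) -> assign | voices=[69 83 60 82]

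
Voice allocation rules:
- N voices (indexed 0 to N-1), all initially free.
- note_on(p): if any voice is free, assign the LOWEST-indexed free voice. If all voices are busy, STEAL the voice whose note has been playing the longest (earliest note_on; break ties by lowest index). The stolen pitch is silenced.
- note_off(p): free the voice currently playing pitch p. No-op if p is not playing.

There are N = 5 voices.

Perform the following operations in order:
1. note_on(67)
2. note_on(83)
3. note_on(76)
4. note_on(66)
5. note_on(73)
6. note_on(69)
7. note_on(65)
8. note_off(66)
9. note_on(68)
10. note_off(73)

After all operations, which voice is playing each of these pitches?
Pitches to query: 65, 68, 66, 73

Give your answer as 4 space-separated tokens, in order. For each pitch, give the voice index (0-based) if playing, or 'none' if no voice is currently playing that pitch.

Answer: 1 3 none none

Derivation:
Op 1: note_on(67): voice 0 is free -> assigned | voices=[67 - - - -]
Op 2: note_on(83): voice 1 is free -> assigned | voices=[67 83 - - -]
Op 3: note_on(76): voice 2 is free -> assigned | voices=[67 83 76 - -]
Op 4: note_on(66): voice 3 is free -> assigned | voices=[67 83 76 66 -]
Op 5: note_on(73): voice 4 is free -> assigned | voices=[67 83 76 66 73]
Op 6: note_on(69): all voices busy, STEAL voice 0 (pitch 67, oldest) -> assign | voices=[69 83 76 66 73]
Op 7: note_on(65): all voices busy, STEAL voice 1 (pitch 83, oldest) -> assign | voices=[69 65 76 66 73]
Op 8: note_off(66): free voice 3 | voices=[69 65 76 - 73]
Op 9: note_on(68): voice 3 is free -> assigned | voices=[69 65 76 68 73]
Op 10: note_off(73): free voice 4 | voices=[69 65 76 68 -]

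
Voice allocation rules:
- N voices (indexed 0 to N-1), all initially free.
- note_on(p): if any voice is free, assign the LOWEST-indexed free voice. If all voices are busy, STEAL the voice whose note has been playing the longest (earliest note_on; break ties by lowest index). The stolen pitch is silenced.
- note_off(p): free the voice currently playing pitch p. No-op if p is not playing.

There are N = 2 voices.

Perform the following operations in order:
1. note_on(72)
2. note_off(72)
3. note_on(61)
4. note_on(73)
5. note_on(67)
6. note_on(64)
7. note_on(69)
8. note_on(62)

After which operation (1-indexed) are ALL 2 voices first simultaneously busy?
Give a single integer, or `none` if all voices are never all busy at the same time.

Answer: 4

Derivation:
Op 1: note_on(72): voice 0 is free -> assigned | voices=[72 -]
Op 2: note_off(72): free voice 0 | voices=[- -]
Op 3: note_on(61): voice 0 is free -> assigned | voices=[61 -]
Op 4: note_on(73): voice 1 is free -> assigned | voices=[61 73]
Op 5: note_on(67): all voices busy, STEAL voice 0 (pitch 61, oldest) -> assign | voices=[67 73]
Op 6: note_on(64): all voices busy, STEAL voice 1 (pitch 73, oldest) -> assign | voices=[67 64]
Op 7: note_on(69): all voices busy, STEAL voice 0 (pitch 67, oldest) -> assign | voices=[69 64]
Op 8: note_on(62): all voices busy, STEAL voice 1 (pitch 64, oldest) -> assign | voices=[69 62]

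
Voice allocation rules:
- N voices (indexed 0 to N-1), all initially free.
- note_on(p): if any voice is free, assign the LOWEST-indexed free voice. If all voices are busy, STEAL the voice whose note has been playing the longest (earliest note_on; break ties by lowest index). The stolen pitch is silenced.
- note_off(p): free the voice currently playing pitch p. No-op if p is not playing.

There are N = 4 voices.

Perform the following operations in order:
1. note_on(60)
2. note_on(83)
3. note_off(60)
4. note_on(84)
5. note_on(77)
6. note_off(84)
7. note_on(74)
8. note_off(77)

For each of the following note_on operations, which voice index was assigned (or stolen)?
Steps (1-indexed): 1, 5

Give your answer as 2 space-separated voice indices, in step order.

Answer: 0 2

Derivation:
Op 1: note_on(60): voice 0 is free -> assigned | voices=[60 - - -]
Op 2: note_on(83): voice 1 is free -> assigned | voices=[60 83 - -]
Op 3: note_off(60): free voice 0 | voices=[- 83 - -]
Op 4: note_on(84): voice 0 is free -> assigned | voices=[84 83 - -]
Op 5: note_on(77): voice 2 is free -> assigned | voices=[84 83 77 -]
Op 6: note_off(84): free voice 0 | voices=[- 83 77 -]
Op 7: note_on(74): voice 0 is free -> assigned | voices=[74 83 77 -]
Op 8: note_off(77): free voice 2 | voices=[74 83 - -]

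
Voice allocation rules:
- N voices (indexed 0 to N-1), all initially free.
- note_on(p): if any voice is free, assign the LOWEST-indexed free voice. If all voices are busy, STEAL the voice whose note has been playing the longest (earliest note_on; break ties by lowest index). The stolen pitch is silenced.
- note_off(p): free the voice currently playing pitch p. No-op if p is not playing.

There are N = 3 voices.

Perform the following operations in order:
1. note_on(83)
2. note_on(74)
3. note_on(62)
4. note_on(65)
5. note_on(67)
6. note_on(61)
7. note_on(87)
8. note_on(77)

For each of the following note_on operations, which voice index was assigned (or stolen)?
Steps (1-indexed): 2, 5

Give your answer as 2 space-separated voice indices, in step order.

Op 1: note_on(83): voice 0 is free -> assigned | voices=[83 - -]
Op 2: note_on(74): voice 1 is free -> assigned | voices=[83 74 -]
Op 3: note_on(62): voice 2 is free -> assigned | voices=[83 74 62]
Op 4: note_on(65): all voices busy, STEAL voice 0 (pitch 83, oldest) -> assign | voices=[65 74 62]
Op 5: note_on(67): all voices busy, STEAL voice 1 (pitch 74, oldest) -> assign | voices=[65 67 62]
Op 6: note_on(61): all voices busy, STEAL voice 2 (pitch 62, oldest) -> assign | voices=[65 67 61]
Op 7: note_on(87): all voices busy, STEAL voice 0 (pitch 65, oldest) -> assign | voices=[87 67 61]
Op 8: note_on(77): all voices busy, STEAL voice 1 (pitch 67, oldest) -> assign | voices=[87 77 61]

Answer: 1 1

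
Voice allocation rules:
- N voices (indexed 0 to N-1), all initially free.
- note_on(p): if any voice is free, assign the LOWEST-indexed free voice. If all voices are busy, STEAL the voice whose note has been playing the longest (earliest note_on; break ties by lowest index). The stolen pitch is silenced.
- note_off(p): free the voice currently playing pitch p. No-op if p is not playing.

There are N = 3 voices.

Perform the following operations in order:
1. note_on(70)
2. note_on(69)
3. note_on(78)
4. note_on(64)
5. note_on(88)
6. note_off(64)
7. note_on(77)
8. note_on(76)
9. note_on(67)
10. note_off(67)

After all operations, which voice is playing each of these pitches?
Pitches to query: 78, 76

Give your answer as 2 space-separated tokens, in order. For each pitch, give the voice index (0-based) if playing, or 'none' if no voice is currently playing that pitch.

Op 1: note_on(70): voice 0 is free -> assigned | voices=[70 - -]
Op 2: note_on(69): voice 1 is free -> assigned | voices=[70 69 -]
Op 3: note_on(78): voice 2 is free -> assigned | voices=[70 69 78]
Op 4: note_on(64): all voices busy, STEAL voice 0 (pitch 70, oldest) -> assign | voices=[64 69 78]
Op 5: note_on(88): all voices busy, STEAL voice 1 (pitch 69, oldest) -> assign | voices=[64 88 78]
Op 6: note_off(64): free voice 0 | voices=[- 88 78]
Op 7: note_on(77): voice 0 is free -> assigned | voices=[77 88 78]
Op 8: note_on(76): all voices busy, STEAL voice 2 (pitch 78, oldest) -> assign | voices=[77 88 76]
Op 9: note_on(67): all voices busy, STEAL voice 1 (pitch 88, oldest) -> assign | voices=[77 67 76]
Op 10: note_off(67): free voice 1 | voices=[77 - 76]

Answer: none 2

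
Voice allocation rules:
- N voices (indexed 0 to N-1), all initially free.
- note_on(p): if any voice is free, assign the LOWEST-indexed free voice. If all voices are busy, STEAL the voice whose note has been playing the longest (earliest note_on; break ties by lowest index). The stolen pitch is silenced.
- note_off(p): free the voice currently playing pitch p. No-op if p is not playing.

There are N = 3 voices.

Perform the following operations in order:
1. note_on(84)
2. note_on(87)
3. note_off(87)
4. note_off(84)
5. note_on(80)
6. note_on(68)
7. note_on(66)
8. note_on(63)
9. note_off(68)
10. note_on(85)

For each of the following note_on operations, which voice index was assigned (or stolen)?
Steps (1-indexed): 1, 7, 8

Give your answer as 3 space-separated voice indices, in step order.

Answer: 0 2 0

Derivation:
Op 1: note_on(84): voice 0 is free -> assigned | voices=[84 - -]
Op 2: note_on(87): voice 1 is free -> assigned | voices=[84 87 -]
Op 3: note_off(87): free voice 1 | voices=[84 - -]
Op 4: note_off(84): free voice 0 | voices=[- - -]
Op 5: note_on(80): voice 0 is free -> assigned | voices=[80 - -]
Op 6: note_on(68): voice 1 is free -> assigned | voices=[80 68 -]
Op 7: note_on(66): voice 2 is free -> assigned | voices=[80 68 66]
Op 8: note_on(63): all voices busy, STEAL voice 0 (pitch 80, oldest) -> assign | voices=[63 68 66]
Op 9: note_off(68): free voice 1 | voices=[63 - 66]
Op 10: note_on(85): voice 1 is free -> assigned | voices=[63 85 66]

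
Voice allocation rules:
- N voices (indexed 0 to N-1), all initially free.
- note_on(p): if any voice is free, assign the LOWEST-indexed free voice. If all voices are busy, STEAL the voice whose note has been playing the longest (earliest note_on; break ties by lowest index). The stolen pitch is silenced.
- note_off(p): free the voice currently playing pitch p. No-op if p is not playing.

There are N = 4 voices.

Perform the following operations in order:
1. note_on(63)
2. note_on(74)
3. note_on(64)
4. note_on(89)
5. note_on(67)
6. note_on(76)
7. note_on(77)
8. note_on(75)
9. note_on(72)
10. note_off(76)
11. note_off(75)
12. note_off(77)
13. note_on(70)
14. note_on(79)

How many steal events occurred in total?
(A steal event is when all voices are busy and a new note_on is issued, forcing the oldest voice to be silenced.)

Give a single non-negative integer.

Answer: 5

Derivation:
Op 1: note_on(63): voice 0 is free -> assigned | voices=[63 - - -]
Op 2: note_on(74): voice 1 is free -> assigned | voices=[63 74 - -]
Op 3: note_on(64): voice 2 is free -> assigned | voices=[63 74 64 -]
Op 4: note_on(89): voice 3 is free -> assigned | voices=[63 74 64 89]
Op 5: note_on(67): all voices busy, STEAL voice 0 (pitch 63, oldest) -> assign | voices=[67 74 64 89]
Op 6: note_on(76): all voices busy, STEAL voice 1 (pitch 74, oldest) -> assign | voices=[67 76 64 89]
Op 7: note_on(77): all voices busy, STEAL voice 2 (pitch 64, oldest) -> assign | voices=[67 76 77 89]
Op 8: note_on(75): all voices busy, STEAL voice 3 (pitch 89, oldest) -> assign | voices=[67 76 77 75]
Op 9: note_on(72): all voices busy, STEAL voice 0 (pitch 67, oldest) -> assign | voices=[72 76 77 75]
Op 10: note_off(76): free voice 1 | voices=[72 - 77 75]
Op 11: note_off(75): free voice 3 | voices=[72 - 77 -]
Op 12: note_off(77): free voice 2 | voices=[72 - - -]
Op 13: note_on(70): voice 1 is free -> assigned | voices=[72 70 - -]
Op 14: note_on(79): voice 2 is free -> assigned | voices=[72 70 79 -]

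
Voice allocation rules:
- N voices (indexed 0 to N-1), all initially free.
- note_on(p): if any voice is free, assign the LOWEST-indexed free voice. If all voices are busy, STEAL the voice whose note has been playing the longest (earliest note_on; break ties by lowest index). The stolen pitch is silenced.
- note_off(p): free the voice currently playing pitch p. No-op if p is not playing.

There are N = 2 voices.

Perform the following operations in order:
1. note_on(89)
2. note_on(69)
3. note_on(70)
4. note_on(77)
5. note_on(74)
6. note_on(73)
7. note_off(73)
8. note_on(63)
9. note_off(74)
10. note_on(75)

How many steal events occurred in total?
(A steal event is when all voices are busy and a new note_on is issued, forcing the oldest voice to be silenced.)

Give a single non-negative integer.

Op 1: note_on(89): voice 0 is free -> assigned | voices=[89 -]
Op 2: note_on(69): voice 1 is free -> assigned | voices=[89 69]
Op 3: note_on(70): all voices busy, STEAL voice 0 (pitch 89, oldest) -> assign | voices=[70 69]
Op 4: note_on(77): all voices busy, STEAL voice 1 (pitch 69, oldest) -> assign | voices=[70 77]
Op 5: note_on(74): all voices busy, STEAL voice 0 (pitch 70, oldest) -> assign | voices=[74 77]
Op 6: note_on(73): all voices busy, STEAL voice 1 (pitch 77, oldest) -> assign | voices=[74 73]
Op 7: note_off(73): free voice 1 | voices=[74 -]
Op 8: note_on(63): voice 1 is free -> assigned | voices=[74 63]
Op 9: note_off(74): free voice 0 | voices=[- 63]
Op 10: note_on(75): voice 0 is free -> assigned | voices=[75 63]

Answer: 4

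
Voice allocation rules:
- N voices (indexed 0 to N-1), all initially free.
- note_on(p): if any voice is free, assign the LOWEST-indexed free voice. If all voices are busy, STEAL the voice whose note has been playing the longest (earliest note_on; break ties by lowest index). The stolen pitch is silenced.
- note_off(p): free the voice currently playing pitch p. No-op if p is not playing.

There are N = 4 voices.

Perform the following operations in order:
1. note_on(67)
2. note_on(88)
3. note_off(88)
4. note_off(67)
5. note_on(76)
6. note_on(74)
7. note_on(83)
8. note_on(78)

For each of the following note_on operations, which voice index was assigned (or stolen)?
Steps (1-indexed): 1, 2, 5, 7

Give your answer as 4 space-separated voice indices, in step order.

Answer: 0 1 0 2

Derivation:
Op 1: note_on(67): voice 0 is free -> assigned | voices=[67 - - -]
Op 2: note_on(88): voice 1 is free -> assigned | voices=[67 88 - -]
Op 3: note_off(88): free voice 1 | voices=[67 - - -]
Op 4: note_off(67): free voice 0 | voices=[- - - -]
Op 5: note_on(76): voice 0 is free -> assigned | voices=[76 - - -]
Op 6: note_on(74): voice 1 is free -> assigned | voices=[76 74 - -]
Op 7: note_on(83): voice 2 is free -> assigned | voices=[76 74 83 -]
Op 8: note_on(78): voice 3 is free -> assigned | voices=[76 74 83 78]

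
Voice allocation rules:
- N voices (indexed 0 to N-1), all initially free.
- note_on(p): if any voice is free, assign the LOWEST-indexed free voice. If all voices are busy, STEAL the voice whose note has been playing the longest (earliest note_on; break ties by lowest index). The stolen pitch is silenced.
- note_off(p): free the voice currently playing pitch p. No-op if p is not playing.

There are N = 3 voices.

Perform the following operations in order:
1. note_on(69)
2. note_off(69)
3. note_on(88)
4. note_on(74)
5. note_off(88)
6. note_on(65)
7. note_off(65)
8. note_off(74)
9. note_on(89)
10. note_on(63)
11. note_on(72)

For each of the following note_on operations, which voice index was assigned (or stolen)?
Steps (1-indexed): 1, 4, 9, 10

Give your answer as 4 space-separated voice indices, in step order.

Answer: 0 1 0 1

Derivation:
Op 1: note_on(69): voice 0 is free -> assigned | voices=[69 - -]
Op 2: note_off(69): free voice 0 | voices=[- - -]
Op 3: note_on(88): voice 0 is free -> assigned | voices=[88 - -]
Op 4: note_on(74): voice 1 is free -> assigned | voices=[88 74 -]
Op 5: note_off(88): free voice 0 | voices=[- 74 -]
Op 6: note_on(65): voice 0 is free -> assigned | voices=[65 74 -]
Op 7: note_off(65): free voice 0 | voices=[- 74 -]
Op 8: note_off(74): free voice 1 | voices=[- - -]
Op 9: note_on(89): voice 0 is free -> assigned | voices=[89 - -]
Op 10: note_on(63): voice 1 is free -> assigned | voices=[89 63 -]
Op 11: note_on(72): voice 2 is free -> assigned | voices=[89 63 72]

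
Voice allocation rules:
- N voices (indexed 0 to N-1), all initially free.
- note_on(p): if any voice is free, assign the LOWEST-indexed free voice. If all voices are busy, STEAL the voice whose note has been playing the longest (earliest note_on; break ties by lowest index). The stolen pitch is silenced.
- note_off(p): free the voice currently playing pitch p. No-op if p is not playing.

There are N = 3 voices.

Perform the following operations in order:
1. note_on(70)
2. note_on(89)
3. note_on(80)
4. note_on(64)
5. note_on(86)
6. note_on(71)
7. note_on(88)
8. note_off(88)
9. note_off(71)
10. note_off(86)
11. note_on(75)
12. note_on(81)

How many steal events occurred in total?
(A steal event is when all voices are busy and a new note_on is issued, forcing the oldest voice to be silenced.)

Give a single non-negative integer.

Op 1: note_on(70): voice 0 is free -> assigned | voices=[70 - -]
Op 2: note_on(89): voice 1 is free -> assigned | voices=[70 89 -]
Op 3: note_on(80): voice 2 is free -> assigned | voices=[70 89 80]
Op 4: note_on(64): all voices busy, STEAL voice 0 (pitch 70, oldest) -> assign | voices=[64 89 80]
Op 5: note_on(86): all voices busy, STEAL voice 1 (pitch 89, oldest) -> assign | voices=[64 86 80]
Op 6: note_on(71): all voices busy, STEAL voice 2 (pitch 80, oldest) -> assign | voices=[64 86 71]
Op 7: note_on(88): all voices busy, STEAL voice 0 (pitch 64, oldest) -> assign | voices=[88 86 71]
Op 8: note_off(88): free voice 0 | voices=[- 86 71]
Op 9: note_off(71): free voice 2 | voices=[- 86 -]
Op 10: note_off(86): free voice 1 | voices=[- - -]
Op 11: note_on(75): voice 0 is free -> assigned | voices=[75 - -]
Op 12: note_on(81): voice 1 is free -> assigned | voices=[75 81 -]

Answer: 4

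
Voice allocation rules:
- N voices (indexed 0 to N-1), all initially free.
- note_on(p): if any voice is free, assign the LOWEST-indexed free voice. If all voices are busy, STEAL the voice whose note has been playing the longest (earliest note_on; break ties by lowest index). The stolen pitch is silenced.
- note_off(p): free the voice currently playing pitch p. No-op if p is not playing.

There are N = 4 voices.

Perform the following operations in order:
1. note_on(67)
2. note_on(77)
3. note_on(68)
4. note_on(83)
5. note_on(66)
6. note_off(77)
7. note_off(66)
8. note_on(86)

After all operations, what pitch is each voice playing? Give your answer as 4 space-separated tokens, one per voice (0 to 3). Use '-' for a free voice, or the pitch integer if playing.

Answer: 86 - 68 83

Derivation:
Op 1: note_on(67): voice 0 is free -> assigned | voices=[67 - - -]
Op 2: note_on(77): voice 1 is free -> assigned | voices=[67 77 - -]
Op 3: note_on(68): voice 2 is free -> assigned | voices=[67 77 68 -]
Op 4: note_on(83): voice 3 is free -> assigned | voices=[67 77 68 83]
Op 5: note_on(66): all voices busy, STEAL voice 0 (pitch 67, oldest) -> assign | voices=[66 77 68 83]
Op 6: note_off(77): free voice 1 | voices=[66 - 68 83]
Op 7: note_off(66): free voice 0 | voices=[- - 68 83]
Op 8: note_on(86): voice 0 is free -> assigned | voices=[86 - 68 83]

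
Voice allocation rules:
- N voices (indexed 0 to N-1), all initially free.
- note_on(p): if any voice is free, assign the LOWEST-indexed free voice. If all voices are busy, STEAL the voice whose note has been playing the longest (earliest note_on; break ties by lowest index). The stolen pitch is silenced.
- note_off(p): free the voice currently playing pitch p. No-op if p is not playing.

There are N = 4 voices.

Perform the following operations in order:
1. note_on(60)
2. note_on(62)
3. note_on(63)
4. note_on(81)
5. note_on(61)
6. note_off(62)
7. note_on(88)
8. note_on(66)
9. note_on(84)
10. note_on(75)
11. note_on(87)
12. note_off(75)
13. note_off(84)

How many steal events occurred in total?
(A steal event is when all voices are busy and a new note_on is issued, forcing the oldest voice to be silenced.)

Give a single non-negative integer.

Answer: 5

Derivation:
Op 1: note_on(60): voice 0 is free -> assigned | voices=[60 - - -]
Op 2: note_on(62): voice 1 is free -> assigned | voices=[60 62 - -]
Op 3: note_on(63): voice 2 is free -> assigned | voices=[60 62 63 -]
Op 4: note_on(81): voice 3 is free -> assigned | voices=[60 62 63 81]
Op 5: note_on(61): all voices busy, STEAL voice 0 (pitch 60, oldest) -> assign | voices=[61 62 63 81]
Op 6: note_off(62): free voice 1 | voices=[61 - 63 81]
Op 7: note_on(88): voice 1 is free -> assigned | voices=[61 88 63 81]
Op 8: note_on(66): all voices busy, STEAL voice 2 (pitch 63, oldest) -> assign | voices=[61 88 66 81]
Op 9: note_on(84): all voices busy, STEAL voice 3 (pitch 81, oldest) -> assign | voices=[61 88 66 84]
Op 10: note_on(75): all voices busy, STEAL voice 0 (pitch 61, oldest) -> assign | voices=[75 88 66 84]
Op 11: note_on(87): all voices busy, STEAL voice 1 (pitch 88, oldest) -> assign | voices=[75 87 66 84]
Op 12: note_off(75): free voice 0 | voices=[- 87 66 84]
Op 13: note_off(84): free voice 3 | voices=[- 87 66 -]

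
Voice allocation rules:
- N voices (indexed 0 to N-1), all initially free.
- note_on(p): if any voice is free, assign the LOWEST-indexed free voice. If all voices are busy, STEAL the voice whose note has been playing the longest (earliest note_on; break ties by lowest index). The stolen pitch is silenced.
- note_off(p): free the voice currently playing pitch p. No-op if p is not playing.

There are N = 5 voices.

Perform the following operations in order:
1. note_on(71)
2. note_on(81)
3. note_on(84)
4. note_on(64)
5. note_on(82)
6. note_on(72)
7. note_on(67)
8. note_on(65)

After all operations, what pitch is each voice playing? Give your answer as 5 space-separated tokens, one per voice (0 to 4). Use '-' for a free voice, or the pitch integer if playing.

Answer: 72 67 65 64 82

Derivation:
Op 1: note_on(71): voice 0 is free -> assigned | voices=[71 - - - -]
Op 2: note_on(81): voice 1 is free -> assigned | voices=[71 81 - - -]
Op 3: note_on(84): voice 2 is free -> assigned | voices=[71 81 84 - -]
Op 4: note_on(64): voice 3 is free -> assigned | voices=[71 81 84 64 -]
Op 5: note_on(82): voice 4 is free -> assigned | voices=[71 81 84 64 82]
Op 6: note_on(72): all voices busy, STEAL voice 0 (pitch 71, oldest) -> assign | voices=[72 81 84 64 82]
Op 7: note_on(67): all voices busy, STEAL voice 1 (pitch 81, oldest) -> assign | voices=[72 67 84 64 82]
Op 8: note_on(65): all voices busy, STEAL voice 2 (pitch 84, oldest) -> assign | voices=[72 67 65 64 82]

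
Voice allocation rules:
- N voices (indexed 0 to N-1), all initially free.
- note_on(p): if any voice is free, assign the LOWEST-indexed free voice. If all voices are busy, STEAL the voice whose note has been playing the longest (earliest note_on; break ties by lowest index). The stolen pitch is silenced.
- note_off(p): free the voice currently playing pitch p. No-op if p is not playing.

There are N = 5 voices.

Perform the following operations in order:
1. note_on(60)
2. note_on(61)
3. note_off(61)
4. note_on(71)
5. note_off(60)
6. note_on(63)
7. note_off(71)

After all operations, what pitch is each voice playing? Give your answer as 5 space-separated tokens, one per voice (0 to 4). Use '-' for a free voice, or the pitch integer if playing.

Op 1: note_on(60): voice 0 is free -> assigned | voices=[60 - - - -]
Op 2: note_on(61): voice 1 is free -> assigned | voices=[60 61 - - -]
Op 3: note_off(61): free voice 1 | voices=[60 - - - -]
Op 4: note_on(71): voice 1 is free -> assigned | voices=[60 71 - - -]
Op 5: note_off(60): free voice 0 | voices=[- 71 - - -]
Op 6: note_on(63): voice 0 is free -> assigned | voices=[63 71 - - -]
Op 7: note_off(71): free voice 1 | voices=[63 - - - -]

Answer: 63 - - - -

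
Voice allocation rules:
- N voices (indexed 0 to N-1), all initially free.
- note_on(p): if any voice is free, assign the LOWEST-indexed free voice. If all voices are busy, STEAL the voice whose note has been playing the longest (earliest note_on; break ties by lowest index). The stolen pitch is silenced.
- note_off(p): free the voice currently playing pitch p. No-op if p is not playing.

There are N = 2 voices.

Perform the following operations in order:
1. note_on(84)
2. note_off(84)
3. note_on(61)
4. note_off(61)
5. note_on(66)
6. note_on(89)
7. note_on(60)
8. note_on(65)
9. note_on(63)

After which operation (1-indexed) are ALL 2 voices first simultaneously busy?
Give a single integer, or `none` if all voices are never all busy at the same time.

Op 1: note_on(84): voice 0 is free -> assigned | voices=[84 -]
Op 2: note_off(84): free voice 0 | voices=[- -]
Op 3: note_on(61): voice 0 is free -> assigned | voices=[61 -]
Op 4: note_off(61): free voice 0 | voices=[- -]
Op 5: note_on(66): voice 0 is free -> assigned | voices=[66 -]
Op 6: note_on(89): voice 1 is free -> assigned | voices=[66 89]
Op 7: note_on(60): all voices busy, STEAL voice 0 (pitch 66, oldest) -> assign | voices=[60 89]
Op 8: note_on(65): all voices busy, STEAL voice 1 (pitch 89, oldest) -> assign | voices=[60 65]
Op 9: note_on(63): all voices busy, STEAL voice 0 (pitch 60, oldest) -> assign | voices=[63 65]

Answer: 6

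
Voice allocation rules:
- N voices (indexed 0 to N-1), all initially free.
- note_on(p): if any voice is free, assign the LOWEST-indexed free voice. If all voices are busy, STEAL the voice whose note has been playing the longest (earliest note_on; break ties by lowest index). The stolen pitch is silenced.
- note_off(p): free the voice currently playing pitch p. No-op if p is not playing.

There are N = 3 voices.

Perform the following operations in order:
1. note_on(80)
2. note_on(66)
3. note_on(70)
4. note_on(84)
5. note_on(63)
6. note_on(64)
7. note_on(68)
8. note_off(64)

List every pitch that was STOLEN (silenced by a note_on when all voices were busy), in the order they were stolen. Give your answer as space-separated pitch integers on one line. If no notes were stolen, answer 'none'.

Answer: 80 66 70 84

Derivation:
Op 1: note_on(80): voice 0 is free -> assigned | voices=[80 - -]
Op 2: note_on(66): voice 1 is free -> assigned | voices=[80 66 -]
Op 3: note_on(70): voice 2 is free -> assigned | voices=[80 66 70]
Op 4: note_on(84): all voices busy, STEAL voice 0 (pitch 80, oldest) -> assign | voices=[84 66 70]
Op 5: note_on(63): all voices busy, STEAL voice 1 (pitch 66, oldest) -> assign | voices=[84 63 70]
Op 6: note_on(64): all voices busy, STEAL voice 2 (pitch 70, oldest) -> assign | voices=[84 63 64]
Op 7: note_on(68): all voices busy, STEAL voice 0 (pitch 84, oldest) -> assign | voices=[68 63 64]
Op 8: note_off(64): free voice 2 | voices=[68 63 -]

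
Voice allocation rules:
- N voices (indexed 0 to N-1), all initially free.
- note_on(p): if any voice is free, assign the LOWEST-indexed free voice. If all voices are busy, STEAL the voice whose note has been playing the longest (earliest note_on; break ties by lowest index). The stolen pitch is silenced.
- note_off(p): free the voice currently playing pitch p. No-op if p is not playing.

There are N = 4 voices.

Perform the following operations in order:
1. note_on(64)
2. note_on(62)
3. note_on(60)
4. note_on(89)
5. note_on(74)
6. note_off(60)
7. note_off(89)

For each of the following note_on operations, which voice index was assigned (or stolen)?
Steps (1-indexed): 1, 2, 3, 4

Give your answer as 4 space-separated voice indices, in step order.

Answer: 0 1 2 3

Derivation:
Op 1: note_on(64): voice 0 is free -> assigned | voices=[64 - - -]
Op 2: note_on(62): voice 1 is free -> assigned | voices=[64 62 - -]
Op 3: note_on(60): voice 2 is free -> assigned | voices=[64 62 60 -]
Op 4: note_on(89): voice 3 is free -> assigned | voices=[64 62 60 89]
Op 5: note_on(74): all voices busy, STEAL voice 0 (pitch 64, oldest) -> assign | voices=[74 62 60 89]
Op 6: note_off(60): free voice 2 | voices=[74 62 - 89]
Op 7: note_off(89): free voice 3 | voices=[74 62 - -]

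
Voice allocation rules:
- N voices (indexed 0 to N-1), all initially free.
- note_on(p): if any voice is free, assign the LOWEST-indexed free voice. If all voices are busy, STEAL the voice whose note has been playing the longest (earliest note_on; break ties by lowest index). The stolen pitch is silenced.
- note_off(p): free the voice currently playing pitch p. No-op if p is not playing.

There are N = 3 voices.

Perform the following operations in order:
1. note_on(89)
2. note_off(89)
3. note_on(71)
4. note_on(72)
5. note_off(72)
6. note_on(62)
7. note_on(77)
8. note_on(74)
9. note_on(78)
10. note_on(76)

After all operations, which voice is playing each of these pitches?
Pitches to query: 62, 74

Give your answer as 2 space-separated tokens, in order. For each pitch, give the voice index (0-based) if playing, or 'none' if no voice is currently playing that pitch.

Op 1: note_on(89): voice 0 is free -> assigned | voices=[89 - -]
Op 2: note_off(89): free voice 0 | voices=[- - -]
Op 3: note_on(71): voice 0 is free -> assigned | voices=[71 - -]
Op 4: note_on(72): voice 1 is free -> assigned | voices=[71 72 -]
Op 5: note_off(72): free voice 1 | voices=[71 - -]
Op 6: note_on(62): voice 1 is free -> assigned | voices=[71 62 -]
Op 7: note_on(77): voice 2 is free -> assigned | voices=[71 62 77]
Op 8: note_on(74): all voices busy, STEAL voice 0 (pitch 71, oldest) -> assign | voices=[74 62 77]
Op 9: note_on(78): all voices busy, STEAL voice 1 (pitch 62, oldest) -> assign | voices=[74 78 77]
Op 10: note_on(76): all voices busy, STEAL voice 2 (pitch 77, oldest) -> assign | voices=[74 78 76]

Answer: none 0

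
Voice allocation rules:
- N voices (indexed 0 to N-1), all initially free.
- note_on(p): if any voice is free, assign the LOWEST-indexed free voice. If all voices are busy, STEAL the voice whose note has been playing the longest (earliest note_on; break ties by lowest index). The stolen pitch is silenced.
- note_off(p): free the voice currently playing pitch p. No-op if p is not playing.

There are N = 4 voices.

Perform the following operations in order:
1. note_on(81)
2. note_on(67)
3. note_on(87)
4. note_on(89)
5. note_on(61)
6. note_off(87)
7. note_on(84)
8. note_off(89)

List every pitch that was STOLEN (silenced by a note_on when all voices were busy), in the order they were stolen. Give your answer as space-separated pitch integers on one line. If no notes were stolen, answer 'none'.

Op 1: note_on(81): voice 0 is free -> assigned | voices=[81 - - -]
Op 2: note_on(67): voice 1 is free -> assigned | voices=[81 67 - -]
Op 3: note_on(87): voice 2 is free -> assigned | voices=[81 67 87 -]
Op 4: note_on(89): voice 3 is free -> assigned | voices=[81 67 87 89]
Op 5: note_on(61): all voices busy, STEAL voice 0 (pitch 81, oldest) -> assign | voices=[61 67 87 89]
Op 6: note_off(87): free voice 2 | voices=[61 67 - 89]
Op 7: note_on(84): voice 2 is free -> assigned | voices=[61 67 84 89]
Op 8: note_off(89): free voice 3 | voices=[61 67 84 -]

Answer: 81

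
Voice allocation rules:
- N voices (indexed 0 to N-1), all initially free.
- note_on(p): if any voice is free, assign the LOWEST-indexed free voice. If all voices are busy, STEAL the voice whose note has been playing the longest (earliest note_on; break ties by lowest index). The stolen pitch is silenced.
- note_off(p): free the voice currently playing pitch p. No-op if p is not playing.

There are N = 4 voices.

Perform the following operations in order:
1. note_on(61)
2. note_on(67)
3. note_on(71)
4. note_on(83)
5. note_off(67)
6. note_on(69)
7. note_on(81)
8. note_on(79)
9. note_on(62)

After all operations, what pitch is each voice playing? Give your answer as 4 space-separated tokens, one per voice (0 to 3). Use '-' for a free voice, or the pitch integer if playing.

Answer: 81 69 79 62

Derivation:
Op 1: note_on(61): voice 0 is free -> assigned | voices=[61 - - -]
Op 2: note_on(67): voice 1 is free -> assigned | voices=[61 67 - -]
Op 3: note_on(71): voice 2 is free -> assigned | voices=[61 67 71 -]
Op 4: note_on(83): voice 3 is free -> assigned | voices=[61 67 71 83]
Op 5: note_off(67): free voice 1 | voices=[61 - 71 83]
Op 6: note_on(69): voice 1 is free -> assigned | voices=[61 69 71 83]
Op 7: note_on(81): all voices busy, STEAL voice 0 (pitch 61, oldest) -> assign | voices=[81 69 71 83]
Op 8: note_on(79): all voices busy, STEAL voice 2 (pitch 71, oldest) -> assign | voices=[81 69 79 83]
Op 9: note_on(62): all voices busy, STEAL voice 3 (pitch 83, oldest) -> assign | voices=[81 69 79 62]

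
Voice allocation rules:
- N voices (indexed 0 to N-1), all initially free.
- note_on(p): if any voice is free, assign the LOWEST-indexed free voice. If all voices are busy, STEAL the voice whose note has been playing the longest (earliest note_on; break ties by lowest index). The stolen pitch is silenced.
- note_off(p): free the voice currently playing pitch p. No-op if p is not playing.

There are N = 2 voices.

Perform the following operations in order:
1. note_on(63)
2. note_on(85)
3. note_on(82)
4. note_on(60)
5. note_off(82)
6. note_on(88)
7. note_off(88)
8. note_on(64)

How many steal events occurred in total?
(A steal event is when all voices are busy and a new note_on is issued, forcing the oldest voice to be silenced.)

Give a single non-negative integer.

Answer: 2

Derivation:
Op 1: note_on(63): voice 0 is free -> assigned | voices=[63 -]
Op 2: note_on(85): voice 1 is free -> assigned | voices=[63 85]
Op 3: note_on(82): all voices busy, STEAL voice 0 (pitch 63, oldest) -> assign | voices=[82 85]
Op 4: note_on(60): all voices busy, STEAL voice 1 (pitch 85, oldest) -> assign | voices=[82 60]
Op 5: note_off(82): free voice 0 | voices=[- 60]
Op 6: note_on(88): voice 0 is free -> assigned | voices=[88 60]
Op 7: note_off(88): free voice 0 | voices=[- 60]
Op 8: note_on(64): voice 0 is free -> assigned | voices=[64 60]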